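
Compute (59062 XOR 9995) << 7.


Step 1: 59062 ^ 9995 = 49597
Step 2: 49597 << 7 = 6348416

6348416


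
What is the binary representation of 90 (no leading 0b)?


90 = 1011010 in binary

1011010


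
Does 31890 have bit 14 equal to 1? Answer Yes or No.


0b111110010010010, bit 14 = 1. Yes

Yes


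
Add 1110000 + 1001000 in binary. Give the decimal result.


1110000 + 1001000 = 10111000 = 184

184


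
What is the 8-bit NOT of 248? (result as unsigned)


~0b11111000 = 0b111 = 7 (8-bit unsigned)

7


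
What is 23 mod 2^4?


23 & 15 = 7

7


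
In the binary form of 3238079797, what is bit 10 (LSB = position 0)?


0b11000001000000010010110100110101, position 10 = 1

1


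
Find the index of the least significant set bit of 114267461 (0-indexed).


0b110110011111001010101000101. Lowest set bit at position 0

0


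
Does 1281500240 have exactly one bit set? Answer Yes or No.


0b1001100011000100010010001010000. Multiple bits set => No

No


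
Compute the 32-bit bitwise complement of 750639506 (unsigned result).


~0b101100101111011101100110010010 = 0b11010011010000100010011001101101 = 3544327789 (32-bit unsigned)

3544327789


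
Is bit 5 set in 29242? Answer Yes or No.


0b111001000111010, bit 5 = 1. Yes

Yes


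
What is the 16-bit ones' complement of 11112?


11112 ^ 65535 = 54423

54423


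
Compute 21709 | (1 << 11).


21709 | (1 << 11) = 21709 | 2048 = 23757

23757


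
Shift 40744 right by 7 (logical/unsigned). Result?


0b1001111100101000 >> 7 = 0b100111110 = 318

318


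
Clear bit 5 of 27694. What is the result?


27694 & ~(1 << 5) = 27662

27662


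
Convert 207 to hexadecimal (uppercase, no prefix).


207 = CF hex

CF


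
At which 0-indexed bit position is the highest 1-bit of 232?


0b11101000. Highest set bit at position 7

7


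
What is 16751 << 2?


0b100000101101111 << 2 = 0b10000010110111100 = 67004

67004


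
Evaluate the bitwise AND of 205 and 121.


0b11001101 & 0b1111001 = 0b1001001 = 73

73


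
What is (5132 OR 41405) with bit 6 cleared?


Step 1: 5132 | 41405 = 46525
Step 2: 46525 & ~(1 << 6) = 46525

46525


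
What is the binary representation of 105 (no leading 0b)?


105 = 1101001 in binary

1101001


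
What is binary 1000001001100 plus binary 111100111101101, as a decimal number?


1000001001100 + 111100111101101 = 1000101000111001 = 35385

35385


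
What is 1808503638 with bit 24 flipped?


1808503638 ^ (1 << 24) = 1808503638 ^ 16777216 = 1791726422

1791726422


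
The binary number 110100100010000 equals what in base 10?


110100100010000 in decimal = 26896

26896


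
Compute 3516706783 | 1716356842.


0b11010001100111001010111111011111 | 0b1100110010011011000011011101010 = 0b11110111110111011010111111111111 = 4158500863

4158500863


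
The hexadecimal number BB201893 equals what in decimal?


BB201893 hex = 3139442835 decimal

3139442835


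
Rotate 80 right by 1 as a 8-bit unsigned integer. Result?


Rotate 0b1010000 right by 1 (8-bit) = 0b101000 = 40

40


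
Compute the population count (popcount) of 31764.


0b111110000010100 has 7 set bits

7


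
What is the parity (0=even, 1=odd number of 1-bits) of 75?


0b1001011 has 4 ones => parity 0

0


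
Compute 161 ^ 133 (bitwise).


0b10100001 ^ 0b10000101 = 0b100100 = 36

36


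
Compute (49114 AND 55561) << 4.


Step 1: 49114 & 55561 = 39176
Step 2: 39176 << 4 = 626816

626816


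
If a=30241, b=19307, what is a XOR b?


30241 ^ 19307 = 15690

15690


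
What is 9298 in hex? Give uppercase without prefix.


9298 = 2452 hex

2452


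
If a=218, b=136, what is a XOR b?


218 ^ 136 = 82

82


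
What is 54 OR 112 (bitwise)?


0b110110 | 0b1110000 = 0b1110110 = 118

118


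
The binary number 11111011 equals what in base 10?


11111011 in decimal = 251

251


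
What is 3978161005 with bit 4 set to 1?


3978161005 | (1 << 4) = 3978161005 | 16 = 3978161021

3978161021


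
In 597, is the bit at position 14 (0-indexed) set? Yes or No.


0b1001010101, bit 14 = 0. No

No


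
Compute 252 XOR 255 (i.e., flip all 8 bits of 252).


252 ^ 255 = 3

3


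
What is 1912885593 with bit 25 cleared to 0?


1912885593 & ~(1 << 25) = 1879331161

1879331161


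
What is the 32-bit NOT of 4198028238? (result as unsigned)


~0b11111010001110001101001111001110 = 0b101110001110010110000110001 = 96939057 (32-bit unsigned)

96939057


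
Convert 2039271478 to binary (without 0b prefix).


2039271478 = 1111001100011001101000000110110 in binary

1111001100011001101000000110110


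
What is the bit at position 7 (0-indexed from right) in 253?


0b11111101, position 7 = 1

1


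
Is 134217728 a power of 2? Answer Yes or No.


0b1000000000000000000000000000. Only one bit set => Yes

Yes


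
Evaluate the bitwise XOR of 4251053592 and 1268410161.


0b11111101011000011110111000011000 ^ 0b1001011100110100110011100110001 = 0b10110110111110111000100100101001 = 3069937961

3069937961


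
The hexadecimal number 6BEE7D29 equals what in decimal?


6BEE7D29 hex = 1810791721 decimal

1810791721


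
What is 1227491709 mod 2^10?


1227491709 & 1023 = 381

381


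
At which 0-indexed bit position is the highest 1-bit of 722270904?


0b101011000011001111101010111000. Highest set bit at position 29

29


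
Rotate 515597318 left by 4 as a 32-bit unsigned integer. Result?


Rotate 0b11110101110110110010000000110 left by 4 (32-bit) = 0b11101011101101100100000001100001 = 3954589793

3954589793


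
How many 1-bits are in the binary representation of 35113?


0b1000100100101001 has 6 set bits

6


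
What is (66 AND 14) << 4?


Step 1: 66 & 14 = 2
Step 2: 2 << 4 = 32

32


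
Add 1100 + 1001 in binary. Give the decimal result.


1100 + 1001 = 10101 = 21

21


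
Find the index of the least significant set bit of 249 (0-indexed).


0b11111001. Lowest set bit at position 0

0


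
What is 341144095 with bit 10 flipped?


341144095 ^ (1 << 10) = 341144095 ^ 1024 = 341145119

341145119


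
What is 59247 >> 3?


0b1110011101101111 >> 3 = 0b1110011101101 = 7405

7405


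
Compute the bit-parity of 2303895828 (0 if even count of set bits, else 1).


0b10001001010100101010100100010100 has 12 ones => parity 0

0


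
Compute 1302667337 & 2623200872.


0b1001101101001010010000001001001 & 0b10011100010110101101111001101000 = 0b1100000000000000000001001000 = 201326664

201326664


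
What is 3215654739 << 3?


0b10111111101010101111111101010011 << 3 = 0b10111111101010101111111101010011000 = 25725237912

25725237912


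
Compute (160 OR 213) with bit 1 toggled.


Step 1: 160 | 213 = 245
Step 2: 245 ^ (1 << 1) = 245 ^ 2 = 247

247


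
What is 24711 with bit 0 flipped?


24711 ^ (1 << 0) = 24711 ^ 1 = 24710

24710


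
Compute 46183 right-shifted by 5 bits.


0b1011010001100111 >> 5 = 0b10110100011 = 1443

1443


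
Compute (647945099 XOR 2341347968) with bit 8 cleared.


Step 1: 647945099 ^ 2341347968 = 2903570699
Step 2: 2903570699 & ~(1 << 8) = 2903570443

2903570443


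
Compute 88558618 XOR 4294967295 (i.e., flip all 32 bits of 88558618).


88558618 ^ 4294967295 = 4206408677

4206408677


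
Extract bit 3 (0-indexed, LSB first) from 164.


0b10100100, position 3 = 0

0


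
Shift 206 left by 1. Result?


0b11001110 << 1 = 0b110011100 = 412

412


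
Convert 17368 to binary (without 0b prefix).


17368 = 100001111011000 in binary

100001111011000


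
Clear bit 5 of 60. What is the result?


60 & ~(1 << 5) = 28

28


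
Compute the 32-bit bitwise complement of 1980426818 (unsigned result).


~0b1110110000010101110101001000010 = 0b10001001111101010001010110111101 = 2314540477 (32-bit unsigned)

2314540477


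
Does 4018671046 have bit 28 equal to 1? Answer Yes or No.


0b11101111100010000000110111000110, bit 28 = 0. No

No


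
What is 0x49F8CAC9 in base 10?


49F8CAC9 hex = 1241041609 decimal

1241041609


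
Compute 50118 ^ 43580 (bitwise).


0b1100001111000110 ^ 0b1010101000111100 = 0b110100111111010 = 27130

27130


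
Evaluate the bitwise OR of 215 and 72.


0b11010111 | 0b1001000 = 0b11011111 = 223

223


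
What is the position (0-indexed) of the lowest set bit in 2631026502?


0b10011100110100100100011101000110. Lowest set bit at position 1

1


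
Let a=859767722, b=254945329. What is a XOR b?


859767722 ^ 254945329 = 1007496091

1007496091


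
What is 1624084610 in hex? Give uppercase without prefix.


1624084610 = 60CD9082 hex

60CD9082


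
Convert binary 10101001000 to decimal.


10101001000 in decimal = 1352

1352


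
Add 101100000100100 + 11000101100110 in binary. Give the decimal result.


101100000100100 + 11000101100110 = 1000100110001010 = 35210

35210


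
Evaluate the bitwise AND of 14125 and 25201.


0b11011100101101 & 0b110001001110001 = 0b10001000100001 = 8737

8737


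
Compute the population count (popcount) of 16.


0b10000 has 1 set bits

1


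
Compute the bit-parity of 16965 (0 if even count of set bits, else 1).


0b100001001000101 has 5 ones => parity 1

1


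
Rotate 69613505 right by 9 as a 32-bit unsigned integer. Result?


Rotate 0b100001001100011011111000001 right by 9 (32-bit) = 0b11100000100000100001001100011011 = 3766620955

3766620955


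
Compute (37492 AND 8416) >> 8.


Step 1: 37492 & 8416 = 96
Step 2: 96 >> 8 = 0

0


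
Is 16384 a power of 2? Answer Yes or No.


0b100000000000000. Only one bit set => Yes

Yes


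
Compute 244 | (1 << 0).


244 | (1 << 0) = 244 | 1 = 245

245


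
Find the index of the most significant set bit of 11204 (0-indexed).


0b10101111000100. Highest set bit at position 13

13


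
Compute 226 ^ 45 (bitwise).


0b11100010 ^ 0b101101 = 0b11001111 = 207

207


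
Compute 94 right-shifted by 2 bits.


0b1011110 >> 2 = 0b10111 = 23

23


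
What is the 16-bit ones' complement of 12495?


12495 ^ 65535 = 53040

53040


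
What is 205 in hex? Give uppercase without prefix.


205 = CD hex

CD


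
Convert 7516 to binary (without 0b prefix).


7516 = 1110101011100 in binary

1110101011100


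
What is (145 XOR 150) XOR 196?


Step 1: 145 ^ 150 = 7
Step 2: 7 ^ 196 = 195

195


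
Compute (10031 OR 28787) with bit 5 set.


Step 1: 10031 | 28787 = 30591
Step 2: 30591 | (1 << 5) = 30591 | 32 = 30591

30591


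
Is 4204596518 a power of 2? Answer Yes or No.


0b11111010100111010000110100100110. Multiple bits set => No

No


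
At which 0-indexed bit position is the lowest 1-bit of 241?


0b11110001. Lowest set bit at position 0

0


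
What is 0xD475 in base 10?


D475 hex = 54389 decimal

54389


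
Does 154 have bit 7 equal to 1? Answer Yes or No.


0b10011010, bit 7 = 1. Yes

Yes


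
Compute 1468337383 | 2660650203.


0b1010111100001010000110011100111 | 0b10011110100101100100110011011011 = 0b11011111100101110100110011111111 = 3751234815

3751234815


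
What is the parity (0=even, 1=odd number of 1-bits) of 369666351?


0b10110000010001010100100101111 has 13 ones => parity 1

1


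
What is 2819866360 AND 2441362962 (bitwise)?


0b10101000000100111011111011111000 & 0b10010001100001000011111000010010 = 0b10000000000000000011111000010000 = 2147499536

2147499536


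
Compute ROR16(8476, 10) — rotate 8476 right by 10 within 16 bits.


Rotate 0b10000100011100 right by 10 (16-bit) = 0b100011100001000 = 18184

18184


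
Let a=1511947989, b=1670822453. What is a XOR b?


1511947989 ^ 1670822453 = 965264608

965264608


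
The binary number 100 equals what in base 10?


100 in decimal = 4

4


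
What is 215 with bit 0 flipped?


215 ^ (1 << 0) = 215 ^ 1 = 214

214


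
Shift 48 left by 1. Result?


0b110000 << 1 = 0b1100000 = 96

96


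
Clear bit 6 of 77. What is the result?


77 & ~(1 << 6) = 13

13


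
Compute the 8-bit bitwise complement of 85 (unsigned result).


~0b1010101 = 0b10101010 = 170 (8-bit unsigned)

170


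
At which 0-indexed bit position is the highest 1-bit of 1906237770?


0b1110001100111101110000101001010. Highest set bit at position 30

30


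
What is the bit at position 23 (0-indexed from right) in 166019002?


0b1001111001010011111110111010, position 23 = 1

1


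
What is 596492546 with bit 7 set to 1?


596492546 | (1 << 7) = 596492546 | 128 = 596492674

596492674


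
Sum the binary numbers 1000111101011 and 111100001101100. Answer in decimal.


1000111101011 + 111100001101100 = 1000101001010111 = 35415

35415


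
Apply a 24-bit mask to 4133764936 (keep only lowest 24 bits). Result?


4133764936 & 16777215 = 6569800

6569800


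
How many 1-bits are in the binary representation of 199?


0b11000111 has 5 set bits

5


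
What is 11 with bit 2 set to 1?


11 | (1 << 2) = 11 | 4 = 15

15


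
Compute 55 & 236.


0b110111 & 0b11101100 = 0b100100 = 36

36


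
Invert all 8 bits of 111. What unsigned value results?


111 ^ 255 = 144

144


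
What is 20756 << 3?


0b101000100010100 << 3 = 0b101000100010100000 = 166048

166048


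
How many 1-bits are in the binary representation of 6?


0b110 has 2 set bits

2


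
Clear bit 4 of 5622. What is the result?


5622 & ~(1 << 4) = 5606

5606


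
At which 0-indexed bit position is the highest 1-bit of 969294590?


0b111001110001100100001011111110. Highest set bit at position 29

29


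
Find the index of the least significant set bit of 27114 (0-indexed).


0b110100111101010. Lowest set bit at position 1

1


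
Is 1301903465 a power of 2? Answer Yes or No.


0b1001101100110010111100001101001. Multiple bits set => No

No


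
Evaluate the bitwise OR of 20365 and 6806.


0b100111110001101 | 0b1101010010110 = 0b101111110011111 = 24479

24479


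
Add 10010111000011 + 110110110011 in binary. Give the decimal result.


10010111000011 + 110110110011 = 11001101110110 = 13174

13174


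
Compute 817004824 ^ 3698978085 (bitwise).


0b110000101100101000000100011000 ^ 0b11011100011110011110110100100101 = 0b11101100110010110110110000111101 = 3972754493

3972754493


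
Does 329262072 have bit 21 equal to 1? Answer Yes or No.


0b10011101000000010001111111000, bit 21 = 1. Yes

Yes


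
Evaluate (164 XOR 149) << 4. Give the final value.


Step 1: 164 ^ 149 = 49
Step 2: 49 << 4 = 784

784


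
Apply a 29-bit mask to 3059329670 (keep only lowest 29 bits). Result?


3059329670 & 536870911 = 374975110

374975110


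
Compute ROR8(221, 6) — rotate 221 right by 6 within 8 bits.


Rotate 0b11011101 right by 6 (8-bit) = 0b1110111 = 119

119


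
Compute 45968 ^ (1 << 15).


45968 ^ (1 << 15) = 45968 ^ 32768 = 13200

13200


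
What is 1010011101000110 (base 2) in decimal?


1010011101000110 in decimal = 42822

42822


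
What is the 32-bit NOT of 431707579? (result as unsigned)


~0b11001101110110101010110111011 = 0b11100110010001001010101001000100 = 3863259716 (32-bit unsigned)

3863259716


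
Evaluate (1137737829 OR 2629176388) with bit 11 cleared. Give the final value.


Step 1: 1137737829 | 2629176388 = 3757476965
Step 2: 3757476965 & ~(1 << 11) = 3757474917

3757474917


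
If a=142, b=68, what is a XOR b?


142 ^ 68 = 202

202


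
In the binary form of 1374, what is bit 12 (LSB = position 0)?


0b10101011110, position 12 = 0

0


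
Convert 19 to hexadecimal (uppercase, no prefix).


19 = 13 hex

13


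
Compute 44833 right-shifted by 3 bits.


0b1010111100100001 >> 3 = 0b1010111100100 = 5604

5604


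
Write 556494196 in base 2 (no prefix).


556494196 = 100001001010110110110101110100 in binary

100001001010110110110101110100


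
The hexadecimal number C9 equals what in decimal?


C9 hex = 201 decimal

201


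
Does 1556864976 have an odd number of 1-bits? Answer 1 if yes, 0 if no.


0b1011100110010111101111111010000 has 19 ones => parity 1

1


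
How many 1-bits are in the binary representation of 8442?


0b10000011111010 has 7 set bits

7


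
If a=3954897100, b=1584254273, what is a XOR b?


3954897100 ^ 1584254273 = 3050782093

3050782093


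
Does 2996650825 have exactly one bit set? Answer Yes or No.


0b10110010100111010100001101001001. Multiple bits set => No

No


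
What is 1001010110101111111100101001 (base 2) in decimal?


1001010110101111111100101001 in decimal = 156958505

156958505


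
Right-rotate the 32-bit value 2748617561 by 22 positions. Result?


Rotate 0b10100011110101001001001101011001 right by 22 (32-bit) = 0b1010010010011010110011010001111 = 1380804239

1380804239


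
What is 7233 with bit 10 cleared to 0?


7233 & ~(1 << 10) = 6209

6209


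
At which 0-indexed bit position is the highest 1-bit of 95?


0b1011111. Highest set bit at position 6

6


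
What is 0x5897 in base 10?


5897 hex = 22679 decimal

22679


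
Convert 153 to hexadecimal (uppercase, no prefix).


153 = 99 hex

99


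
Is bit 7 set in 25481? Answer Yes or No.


0b110001110001001, bit 7 = 1. Yes

Yes


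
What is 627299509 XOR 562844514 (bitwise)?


0b100101011000111101010010110101 ^ 0b100001100011000101001101100010 = 0b100111011111000011111010111 = 82806743

82806743


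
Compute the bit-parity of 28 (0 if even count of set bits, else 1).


0b11100 has 3 ones => parity 1

1


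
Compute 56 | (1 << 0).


56 | (1 << 0) = 56 | 1 = 57

57


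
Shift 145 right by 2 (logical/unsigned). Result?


0b10010001 >> 2 = 0b100100 = 36

36


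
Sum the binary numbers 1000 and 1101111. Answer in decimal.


1000 + 1101111 = 1110111 = 119

119


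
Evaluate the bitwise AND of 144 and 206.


0b10010000 & 0b11001110 = 0b10000000 = 128

128


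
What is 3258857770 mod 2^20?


3258857770 & 1048575 = 932138

932138


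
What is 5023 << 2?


0b1001110011111 << 2 = 0b100111001111100 = 20092

20092


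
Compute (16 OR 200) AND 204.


Step 1: 16 | 200 = 216
Step 2: 216 & 204 = 200

200


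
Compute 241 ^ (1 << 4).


241 ^ (1 << 4) = 241 ^ 16 = 225

225


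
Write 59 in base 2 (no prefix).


59 = 111011 in binary

111011


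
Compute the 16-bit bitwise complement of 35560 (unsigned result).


~0b1000101011101000 = 0b111010100010111 = 29975 (16-bit unsigned)

29975


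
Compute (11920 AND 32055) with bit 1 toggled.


Step 1: 11920 & 32055 = 11280
Step 2: 11280 ^ (1 << 1) = 11280 ^ 2 = 11282

11282


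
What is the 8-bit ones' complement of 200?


200 ^ 255 = 55

55


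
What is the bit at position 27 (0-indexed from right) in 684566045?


0b101000110011011010011000011101, position 27 = 1

1


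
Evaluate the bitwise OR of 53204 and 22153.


0b1100111111010100 | 0b101011010001001 = 0b1101111111011101 = 57309

57309


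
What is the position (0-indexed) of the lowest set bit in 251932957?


0b1111000001000011000100011101. Lowest set bit at position 0

0


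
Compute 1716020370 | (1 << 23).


1716020370 | (1 << 23) = 1716020370 | 8388608 = 1724408978

1724408978


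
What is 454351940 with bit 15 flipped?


454351940 ^ (1 << 15) = 454351940 ^ 32768 = 454319172

454319172


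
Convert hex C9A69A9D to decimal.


C9A69A9D hex = 3383138973 decimal

3383138973


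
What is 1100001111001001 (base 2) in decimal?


1100001111001001 in decimal = 50121

50121


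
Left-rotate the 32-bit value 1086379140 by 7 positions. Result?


Rotate 0b1000000110000001101010010000100 left by 7 (32-bit) = 0b1100000011010100100001000100000 = 1617576480

1617576480


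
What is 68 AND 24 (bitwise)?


0b1000100 & 0b11000 = 0b0 = 0

0


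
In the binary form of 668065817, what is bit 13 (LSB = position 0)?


0b100111110100011110000000011001, position 13 = 1

1


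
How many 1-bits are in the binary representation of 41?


0b101001 has 3 set bits

3


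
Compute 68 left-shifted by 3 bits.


0b1000100 << 3 = 0b1000100000 = 544

544


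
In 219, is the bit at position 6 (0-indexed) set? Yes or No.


0b11011011, bit 6 = 1. Yes

Yes


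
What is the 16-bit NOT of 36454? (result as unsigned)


~0b1000111001100110 = 0b111000110011001 = 29081 (16-bit unsigned)

29081


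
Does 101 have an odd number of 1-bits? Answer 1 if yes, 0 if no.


0b1100101 has 4 ones => parity 0

0


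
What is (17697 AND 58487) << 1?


Step 1: 17697 & 58487 = 17441
Step 2: 17441 << 1 = 34882

34882


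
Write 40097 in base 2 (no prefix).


40097 = 1001110010100001 in binary

1001110010100001


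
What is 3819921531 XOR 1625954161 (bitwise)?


0b11100011101011110110000001111011 ^ 0b1100000111010100001011101110001 = 0b10000011010001010111011100001010 = 2202367754

2202367754


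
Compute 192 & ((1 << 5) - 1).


192 & 31 = 0

0


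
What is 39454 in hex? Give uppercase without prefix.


39454 = 9A1E hex

9A1E


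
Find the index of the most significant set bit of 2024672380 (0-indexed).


0b1111000101011100000110001111100. Highest set bit at position 30

30


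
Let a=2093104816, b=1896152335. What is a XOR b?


2093104816 ^ 1896152335 = 231130047

231130047


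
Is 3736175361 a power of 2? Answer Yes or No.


0b11011110101100011000001100000001. Multiple bits set => No

No


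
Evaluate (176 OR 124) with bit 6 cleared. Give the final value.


Step 1: 176 | 124 = 252
Step 2: 252 & ~(1 << 6) = 188

188


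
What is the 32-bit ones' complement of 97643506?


97643506 ^ 4294967295 = 4197323789

4197323789


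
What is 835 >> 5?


0b1101000011 >> 5 = 0b11010 = 26

26


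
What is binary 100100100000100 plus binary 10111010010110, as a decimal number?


100100100000100 + 10111010010110 = 111011110011010 = 30618

30618


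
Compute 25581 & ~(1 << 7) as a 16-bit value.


25581 & ~(1 << 7) = 25453

25453


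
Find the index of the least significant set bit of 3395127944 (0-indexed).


0b11001010010111011000101010001000. Lowest set bit at position 3

3


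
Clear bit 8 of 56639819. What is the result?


56639819 & ~(1 << 8) = 56639563

56639563


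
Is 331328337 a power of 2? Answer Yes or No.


0b10011101111111010101101010001. Multiple bits set => No

No


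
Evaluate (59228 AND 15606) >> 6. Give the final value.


Step 1: 59228 & 15606 = 9300
Step 2: 9300 >> 6 = 145

145


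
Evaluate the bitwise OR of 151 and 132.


0b10010111 | 0b10000100 = 0b10010111 = 151

151


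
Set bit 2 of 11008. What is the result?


11008 | (1 << 2) = 11008 | 4 = 11012

11012


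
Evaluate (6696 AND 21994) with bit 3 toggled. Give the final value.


Step 1: 6696 & 21994 = 4136
Step 2: 4136 ^ (1 << 3) = 4136 ^ 8 = 4128

4128


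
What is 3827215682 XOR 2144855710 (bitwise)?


0b11100100000111101010110101000010 ^ 0b1111111110101111110011010011110 = 0b10011011110010010100101111011100 = 2613660636

2613660636


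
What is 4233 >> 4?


0b1000010001001 >> 4 = 0b100001000 = 264

264


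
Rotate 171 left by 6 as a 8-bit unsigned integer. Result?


Rotate 0b10101011 left by 6 (8-bit) = 0b11101010 = 234

234


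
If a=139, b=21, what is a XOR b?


139 ^ 21 = 158

158


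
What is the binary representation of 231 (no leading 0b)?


231 = 11100111 in binary

11100111


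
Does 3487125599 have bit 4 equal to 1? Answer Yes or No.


0b11001111110110010101000001011111, bit 4 = 1. Yes

Yes


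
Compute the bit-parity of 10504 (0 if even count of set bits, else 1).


0b10100100001000 has 4 ones => parity 0

0


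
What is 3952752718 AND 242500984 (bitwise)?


0b11101011100110100011100001001110 & 0b1110011101000100010101111000 = 0b1010000100000000000001001000 = 168820808

168820808


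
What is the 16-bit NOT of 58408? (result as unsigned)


~0b1110010000101000 = 0b1101111010111 = 7127 (16-bit unsigned)

7127


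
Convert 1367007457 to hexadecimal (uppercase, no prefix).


1367007457 = 517AE0E1 hex

517AE0E1


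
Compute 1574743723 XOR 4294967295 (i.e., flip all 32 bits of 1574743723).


1574743723 ^ 4294967295 = 2720223572

2720223572


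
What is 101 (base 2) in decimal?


101 in decimal = 5

5


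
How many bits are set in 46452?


0b1011010101110100 has 9 set bits

9


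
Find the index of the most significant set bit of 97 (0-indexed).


0b1100001. Highest set bit at position 6

6


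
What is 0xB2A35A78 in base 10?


B2A35A78 hex = 2997049976 decimal

2997049976


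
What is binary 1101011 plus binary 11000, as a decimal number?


1101011 + 11000 = 10000011 = 131

131


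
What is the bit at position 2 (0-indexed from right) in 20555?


0b101000001001011, position 2 = 0

0


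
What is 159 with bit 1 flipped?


159 ^ (1 << 1) = 159 ^ 2 = 157

157


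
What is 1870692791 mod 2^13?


1870692791 & 8191 = 439

439


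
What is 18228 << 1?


0b100011100110100 << 1 = 0b1000111001101000 = 36456

36456


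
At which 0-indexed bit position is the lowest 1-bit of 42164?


0b1010010010110100. Lowest set bit at position 2

2


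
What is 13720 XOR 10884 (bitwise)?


0b11010110011000 ^ 0b10101010000100 = 0b1111100011100 = 7964

7964


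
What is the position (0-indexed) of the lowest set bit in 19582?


0b100110001111110. Lowest set bit at position 1

1


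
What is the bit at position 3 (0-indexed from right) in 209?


0b11010001, position 3 = 0

0


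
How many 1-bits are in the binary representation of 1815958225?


0b1101100001111010101001011010001 has 16 set bits

16


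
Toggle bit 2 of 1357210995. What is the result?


1357210995 ^ (1 << 2) = 1357210995 ^ 4 = 1357210999

1357210999


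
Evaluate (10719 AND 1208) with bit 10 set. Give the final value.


Step 1: 10719 & 1208 = 152
Step 2: 152 | (1 << 10) = 152 | 1024 = 1176

1176


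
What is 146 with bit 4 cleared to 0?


146 & ~(1 << 4) = 130

130


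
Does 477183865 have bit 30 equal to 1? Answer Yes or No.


0b11100011100010011111101111001, bit 30 = 0. No

No


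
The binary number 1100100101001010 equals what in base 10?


1100100101001010 in decimal = 51530

51530


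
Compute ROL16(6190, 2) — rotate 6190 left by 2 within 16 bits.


Rotate 0b1100000101110 left by 2 (16-bit) = 0b110000010111000 = 24760

24760


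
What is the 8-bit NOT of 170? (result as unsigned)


~0b10101010 = 0b1010101 = 85 (8-bit unsigned)

85


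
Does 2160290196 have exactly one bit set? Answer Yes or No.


0b10000000110000110110100110010100. Multiple bits set => No

No


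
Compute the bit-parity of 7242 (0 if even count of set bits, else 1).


0b1110001001010 has 6 ones => parity 0

0


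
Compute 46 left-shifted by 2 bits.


0b101110 << 2 = 0b10111000 = 184

184


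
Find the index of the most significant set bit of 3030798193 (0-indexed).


0b10110100101001100100111101110001. Highest set bit at position 31

31


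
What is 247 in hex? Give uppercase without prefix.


247 = F7 hex

F7


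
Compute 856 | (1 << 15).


856 | (1 << 15) = 856 | 32768 = 33624

33624


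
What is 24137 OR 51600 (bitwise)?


0b101111001001001 | 0b1100100110010000 = 0b1101111111011001 = 57305

57305


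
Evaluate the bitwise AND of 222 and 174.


0b11011110 & 0b10101110 = 0b10001110 = 142

142


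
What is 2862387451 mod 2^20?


2862387451 & 1048575 = 823547

823547


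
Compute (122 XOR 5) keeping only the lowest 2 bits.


Step 1: 122 ^ 5 = 127
Step 2: 127 & 3 = 3

3


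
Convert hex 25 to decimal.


25 hex = 37 decimal

37


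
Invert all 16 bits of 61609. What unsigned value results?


61609 ^ 65535 = 3926

3926


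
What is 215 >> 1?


0b11010111 >> 1 = 0b1101011 = 107

107


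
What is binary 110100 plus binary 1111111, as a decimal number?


110100 + 1111111 = 10110011 = 179

179


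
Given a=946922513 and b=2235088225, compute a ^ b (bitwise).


946922513 ^ 2235088225 = 3175635312

3175635312


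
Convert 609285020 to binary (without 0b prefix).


609285020 = 100100010100001111001110011100 in binary

100100010100001111001110011100


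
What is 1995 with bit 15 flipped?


1995 ^ (1 << 15) = 1995 ^ 32768 = 34763

34763


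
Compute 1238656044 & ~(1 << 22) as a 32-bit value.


1238656044 & ~(1 << 22) = 1234461740

1234461740


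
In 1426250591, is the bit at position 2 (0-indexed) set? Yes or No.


0b1010101000000101101101101011111, bit 2 = 1. Yes

Yes


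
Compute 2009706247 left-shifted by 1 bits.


0b1110111110010011010111100000111 << 1 = 0b11101111100100110101111000001110 = 4019412494

4019412494


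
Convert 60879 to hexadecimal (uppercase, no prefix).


60879 = EDCF hex

EDCF


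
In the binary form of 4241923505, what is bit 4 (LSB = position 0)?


0b11111100110101101001110110110001, position 4 = 1

1


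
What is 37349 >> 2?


0b1001000111100101 >> 2 = 0b10010001111001 = 9337

9337


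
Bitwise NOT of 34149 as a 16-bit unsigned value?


~0b1000010101100101 = 0b111101010011010 = 31386 (16-bit unsigned)

31386


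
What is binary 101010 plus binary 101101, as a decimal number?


101010 + 101101 = 1010111 = 87

87


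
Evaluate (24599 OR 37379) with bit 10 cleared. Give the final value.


Step 1: 24599 | 37379 = 61975
Step 2: 61975 & ~(1 << 10) = 61975

61975


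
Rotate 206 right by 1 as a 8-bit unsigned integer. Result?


Rotate 0b11001110 right by 1 (8-bit) = 0b1100111 = 103

103


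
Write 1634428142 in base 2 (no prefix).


1634428142 = 1100001011010110110010011101110 in binary

1100001011010110110010011101110


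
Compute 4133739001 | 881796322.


0b11110110011000111101100111111001 | 0b110100100011110010010011100010 = 0b11110110111011111111110111111011 = 4142923259

4142923259


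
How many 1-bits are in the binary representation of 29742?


0b111010000101110 has 8 set bits

8


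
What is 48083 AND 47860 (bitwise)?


0b1011101111010011 & 0b1011101011110100 = 0b1011101011010000 = 47824

47824


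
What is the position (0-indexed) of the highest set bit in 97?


0b1100001. Highest set bit at position 6

6


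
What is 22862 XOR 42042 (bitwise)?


0b101100101001110 ^ 0b1010010000111010 = 0b1111110101110100 = 64884

64884


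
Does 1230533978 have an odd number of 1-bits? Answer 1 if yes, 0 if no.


0b1001001010110000111010101011010 has 15 ones => parity 1

1


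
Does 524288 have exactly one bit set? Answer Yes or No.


0b10000000000000000000. Only one bit set => Yes

Yes


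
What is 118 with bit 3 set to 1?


118 | (1 << 3) = 118 | 8 = 126

126


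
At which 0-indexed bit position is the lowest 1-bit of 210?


0b11010010. Lowest set bit at position 1

1


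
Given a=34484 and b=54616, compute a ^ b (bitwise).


34484 ^ 54616 = 21484

21484


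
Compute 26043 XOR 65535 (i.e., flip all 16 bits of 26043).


26043 ^ 65535 = 39492

39492


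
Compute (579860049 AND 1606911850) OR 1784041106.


Step 1: 579860049 & 1606911850 = 42436160
Step 2: 42436160 | 1784041106 = 1792528082

1792528082


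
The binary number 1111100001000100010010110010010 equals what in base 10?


1111100001000100010010110010010 in decimal = 2082612626

2082612626


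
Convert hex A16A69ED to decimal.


A16A69ED hex = 2708105709 decimal

2708105709


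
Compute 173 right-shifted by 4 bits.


0b10101101 >> 4 = 0b1010 = 10

10


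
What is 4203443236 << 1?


0b11111010100010110111010000100100 << 1 = 0b111110101000101101110100001001000 = 8406886472

8406886472


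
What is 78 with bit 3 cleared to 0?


78 & ~(1 << 3) = 70

70


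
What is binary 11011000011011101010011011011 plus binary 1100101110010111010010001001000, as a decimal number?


11011000011011101010011011011 + 1100101110010111010010001001000 = 10000000110110010111100100100011 = 2161735971

2161735971


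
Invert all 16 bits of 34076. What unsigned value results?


34076 ^ 65535 = 31459

31459


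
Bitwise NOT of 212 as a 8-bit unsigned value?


~0b11010100 = 0b101011 = 43 (8-bit unsigned)

43


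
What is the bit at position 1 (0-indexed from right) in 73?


0b1001001, position 1 = 0

0


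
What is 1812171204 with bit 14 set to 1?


1812171204 | (1 << 14) = 1812171204 | 16384 = 1812187588

1812187588


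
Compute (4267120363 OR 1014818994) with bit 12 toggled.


Step 1: 4267120363 | 1014818994 = 4269801211
Step 2: 4269801211 ^ (1 << 12) = 4269801211 ^ 4096 = 4269797115

4269797115


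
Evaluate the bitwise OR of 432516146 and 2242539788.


0b11001110001111010110000110010 | 0b10000101101010100111000100001100 = 0b10011101111011111111110100111110 = 2649750846

2649750846


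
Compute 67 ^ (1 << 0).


67 ^ (1 << 0) = 67 ^ 1 = 66

66


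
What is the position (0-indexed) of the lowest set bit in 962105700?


0b111001010110001001000101100100. Lowest set bit at position 2

2


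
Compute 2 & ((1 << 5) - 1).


2 & 31 = 2

2


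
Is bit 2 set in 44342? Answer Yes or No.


0b1010110100110110, bit 2 = 1. Yes

Yes


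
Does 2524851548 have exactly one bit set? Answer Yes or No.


0b10010110011111100010110101011100. Multiple bits set => No

No


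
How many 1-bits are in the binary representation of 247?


0b11110111 has 7 set bits

7


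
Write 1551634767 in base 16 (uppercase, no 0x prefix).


1551634767 = 5C7C114F hex

5C7C114F


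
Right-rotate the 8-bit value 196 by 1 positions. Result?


Rotate 0b11000100 right by 1 (8-bit) = 0b1100010 = 98

98


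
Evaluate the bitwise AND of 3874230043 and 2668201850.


0b11100110111011000000111100011011 & 0b10011111000010011000011101111010 = 0b10000110000010000000011100011010 = 2248673050

2248673050


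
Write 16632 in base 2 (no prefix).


16632 = 100000011111000 in binary

100000011111000


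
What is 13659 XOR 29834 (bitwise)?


0b11010101011011 ^ 0b111010010001010 = 0b100000111010001 = 16849

16849


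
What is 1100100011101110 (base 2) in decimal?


1100100011101110 in decimal = 51438

51438


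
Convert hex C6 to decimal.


C6 hex = 198 decimal

198


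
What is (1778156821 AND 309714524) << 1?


Step 1: 1778156821 & 309714524 = 7635988
Step 2: 7635988 << 1 = 15271976

15271976


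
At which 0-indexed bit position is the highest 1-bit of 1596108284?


0b1011111001000101010110111111100. Highest set bit at position 30

30


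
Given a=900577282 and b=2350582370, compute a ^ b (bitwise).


900577282 ^ 2350582370 = 3115758176

3115758176


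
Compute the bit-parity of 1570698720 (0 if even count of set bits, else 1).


0b1011101100111101111010111100000 has 19 ones => parity 1

1


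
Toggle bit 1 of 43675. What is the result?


43675 ^ (1 << 1) = 43675 ^ 2 = 43673

43673


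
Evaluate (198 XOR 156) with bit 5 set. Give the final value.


Step 1: 198 ^ 156 = 90
Step 2: 90 | (1 << 5) = 90 | 32 = 122

122


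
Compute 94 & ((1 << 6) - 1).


94 & 63 = 30

30


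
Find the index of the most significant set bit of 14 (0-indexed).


0b1110. Highest set bit at position 3

3


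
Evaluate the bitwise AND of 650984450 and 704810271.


0b100110110011010011110000000010 & 0b101010000000101000110100011111 = 0b100010000000000000110000000010 = 570428418

570428418


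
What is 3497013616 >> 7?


0b11010000011100000011000101110000 >> 7 = 0b1101000001110000001100010 = 27320418

27320418


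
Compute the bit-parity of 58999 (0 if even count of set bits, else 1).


0b1110011001110111 has 11 ones => parity 1

1


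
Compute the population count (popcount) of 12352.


0b11000001000000 has 3 set bits

3


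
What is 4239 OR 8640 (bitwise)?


0b1000010001111 | 0b10000111000000 = 0b11000111001111 = 12751

12751


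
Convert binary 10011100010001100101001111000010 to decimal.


10011100010001100101001111000010 in decimal = 2621854658

2621854658


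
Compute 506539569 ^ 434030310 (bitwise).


0b11110001100010010111000110001 ^ 0b11001110111101100011011100110 = 0b111111011111110100011010111 = 133163223

133163223


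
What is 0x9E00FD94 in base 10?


9E00FD94 hex = 2650865044 decimal

2650865044


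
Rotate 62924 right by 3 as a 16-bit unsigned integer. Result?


Rotate 0b1111010111001100 right by 3 (16-bit) = 0b1001111010111001 = 40633

40633


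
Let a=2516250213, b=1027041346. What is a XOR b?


2516250213 ^ 1027041346 = 2832041511

2832041511


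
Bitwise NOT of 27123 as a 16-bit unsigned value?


~0b110100111110011 = 0b1001011000001100 = 38412 (16-bit unsigned)

38412


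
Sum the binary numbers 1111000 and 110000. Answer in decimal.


1111000 + 110000 = 10101000 = 168

168


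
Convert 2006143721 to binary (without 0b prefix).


2006143721 = 1110111100100110101001011101001 in binary

1110111100100110101001011101001


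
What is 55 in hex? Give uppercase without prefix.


55 = 37 hex

37


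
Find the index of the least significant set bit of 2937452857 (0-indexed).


0b10101111000101011111100100111001. Lowest set bit at position 0

0


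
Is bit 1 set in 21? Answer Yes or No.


0b10101, bit 1 = 0. No

No


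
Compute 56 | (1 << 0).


56 | (1 << 0) = 56 | 1 = 57

57


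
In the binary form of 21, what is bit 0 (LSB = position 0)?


0b10101, position 0 = 1

1


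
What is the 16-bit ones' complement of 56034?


56034 ^ 65535 = 9501

9501


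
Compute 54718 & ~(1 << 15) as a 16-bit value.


54718 & ~(1 << 15) = 21950

21950


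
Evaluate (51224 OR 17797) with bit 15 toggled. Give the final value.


Step 1: 51224 | 17797 = 52637
Step 2: 52637 ^ (1 << 15) = 52637 ^ 32768 = 19869

19869


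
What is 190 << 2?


0b10111110 << 2 = 0b1011111000 = 760

760


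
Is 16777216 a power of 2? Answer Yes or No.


0b1000000000000000000000000. Only one bit set => Yes

Yes


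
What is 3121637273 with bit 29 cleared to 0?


3121637273 & ~(1 << 29) = 2584766361

2584766361


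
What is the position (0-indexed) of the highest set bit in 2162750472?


0b10000000111010001111010000001000. Highest set bit at position 31

31


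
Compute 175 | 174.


0b10101111 | 0b10101110 = 0b10101111 = 175

175


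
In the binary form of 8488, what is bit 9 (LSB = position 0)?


0b10000100101000, position 9 = 0

0


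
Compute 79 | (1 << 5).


79 | (1 << 5) = 79 | 32 = 111

111


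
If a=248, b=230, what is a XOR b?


248 ^ 230 = 30

30


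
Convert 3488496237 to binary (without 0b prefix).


3488496237 = 11001111111011100011101001101101 in binary

11001111111011100011101001101101
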